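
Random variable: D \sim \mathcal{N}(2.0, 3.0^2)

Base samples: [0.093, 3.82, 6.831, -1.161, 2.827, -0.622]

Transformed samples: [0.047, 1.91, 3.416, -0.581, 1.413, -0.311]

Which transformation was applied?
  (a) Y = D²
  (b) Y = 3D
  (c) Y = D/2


Checking option (c) Y = D/2:
  D = 0.093 -> Y = 0.047 ✓
  D = 3.82 -> Y = 1.91 ✓
  D = 6.831 -> Y = 3.416 ✓
All samples match this transformation.

(c) D/2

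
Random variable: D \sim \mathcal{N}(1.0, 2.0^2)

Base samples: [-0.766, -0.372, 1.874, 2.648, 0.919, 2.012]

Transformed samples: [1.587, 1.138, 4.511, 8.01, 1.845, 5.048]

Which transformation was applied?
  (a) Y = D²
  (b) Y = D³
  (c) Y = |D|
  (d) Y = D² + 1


Checking option (d) Y = D² + 1:
  D = -0.766 -> Y = 1.587 ✓
  D = -0.372 -> Y = 1.138 ✓
  D = 1.874 -> Y = 4.511 ✓
All samples match this transformation.

(d) D² + 1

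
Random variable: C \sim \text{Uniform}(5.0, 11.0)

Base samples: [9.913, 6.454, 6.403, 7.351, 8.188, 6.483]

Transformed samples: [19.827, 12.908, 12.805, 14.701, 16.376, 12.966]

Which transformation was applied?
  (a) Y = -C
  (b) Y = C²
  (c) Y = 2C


Checking option (c) Y = 2C:
  C = 9.913 -> Y = 19.827 ✓
  C = 6.454 -> Y = 12.908 ✓
  C = 6.403 -> Y = 12.805 ✓
All samples match this transformation.

(c) 2C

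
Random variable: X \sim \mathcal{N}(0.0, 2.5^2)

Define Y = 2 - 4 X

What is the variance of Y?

For Y = aX + b: Var(Y) = a² * Var(X)
Var(X) = 2.5^2 = 6.25
Var(Y) = (-4)² * 6.25 = 16 * 6.25 = 100

100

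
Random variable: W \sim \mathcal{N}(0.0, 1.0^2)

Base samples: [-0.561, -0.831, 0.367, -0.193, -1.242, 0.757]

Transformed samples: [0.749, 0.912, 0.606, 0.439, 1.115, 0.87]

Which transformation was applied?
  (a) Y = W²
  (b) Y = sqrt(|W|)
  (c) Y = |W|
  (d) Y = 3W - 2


Checking option (b) Y = sqrt(|W|):
  W = -0.561 -> Y = 0.749 ✓
  W = -0.831 -> Y = 0.912 ✓
  W = 0.367 -> Y = 0.606 ✓
All samples match this transformation.

(b) sqrt(|W|)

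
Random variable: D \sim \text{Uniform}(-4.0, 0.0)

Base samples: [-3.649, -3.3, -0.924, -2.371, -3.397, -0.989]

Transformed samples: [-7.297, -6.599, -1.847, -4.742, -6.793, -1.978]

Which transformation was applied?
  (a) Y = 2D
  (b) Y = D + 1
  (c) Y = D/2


Checking option (a) Y = 2D:
  D = -3.649 -> Y = -7.297 ✓
  D = -3.3 -> Y = -6.599 ✓
  D = -0.924 -> Y = -1.847 ✓
All samples match this transformation.

(a) 2D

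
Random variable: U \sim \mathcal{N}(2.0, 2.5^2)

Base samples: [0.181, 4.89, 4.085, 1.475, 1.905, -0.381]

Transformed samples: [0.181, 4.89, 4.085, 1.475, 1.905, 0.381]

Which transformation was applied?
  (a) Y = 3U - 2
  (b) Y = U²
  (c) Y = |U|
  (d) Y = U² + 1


Checking option (c) Y = |U|:
  U = 0.181 -> Y = 0.181 ✓
  U = 4.89 -> Y = 4.89 ✓
  U = 4.085 -> Y = 4.085 ✓
All samples match this transformation.

(c) |U|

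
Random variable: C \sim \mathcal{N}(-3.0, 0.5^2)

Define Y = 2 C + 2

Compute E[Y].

For Y = 2C + 2:
E[Y] = 2 * E[C] + 2
E[C] = -3.0 = -3
E[Y] = 2 * (-3) + 2 = -4

-4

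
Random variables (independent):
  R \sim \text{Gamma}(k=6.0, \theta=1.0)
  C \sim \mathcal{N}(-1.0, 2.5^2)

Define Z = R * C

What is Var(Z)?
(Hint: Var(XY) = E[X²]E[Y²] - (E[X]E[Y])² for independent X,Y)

Var(XY) = E[X²]E[Y²] - (E[X]E[Y])²
E[R] = 6, Var(R) = 6
E[C] = -1, Var(C) = 6.25
E[R²] = 6 + 6² = 42
E[C²] = 6.25 + (-1)² = 7.25
Var(Z) = 42*7.25 - (6*(-1))²
= 304.5 - 36 = 268.5

268.5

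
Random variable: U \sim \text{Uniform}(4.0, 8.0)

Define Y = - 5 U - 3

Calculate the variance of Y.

For Y = aU + b: Var(Y) = a² * Var(U)
Var(U) = (8 - 4)^2/12 = 1.3333333
Var(Y) = (-5)² * 1.3333333 = 25 * 1.3333333 = 33.333333

33.333333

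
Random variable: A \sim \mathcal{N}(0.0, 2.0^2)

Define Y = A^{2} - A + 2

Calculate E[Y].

E[Y] = 1*E[A²] - 1*E[A] + 2
E[A] = 0
E[A²] = Var(A) + (E[A])² = 4 + 0 = 4
E[Y] = 1*4 - 1*0 + 2 = 6

6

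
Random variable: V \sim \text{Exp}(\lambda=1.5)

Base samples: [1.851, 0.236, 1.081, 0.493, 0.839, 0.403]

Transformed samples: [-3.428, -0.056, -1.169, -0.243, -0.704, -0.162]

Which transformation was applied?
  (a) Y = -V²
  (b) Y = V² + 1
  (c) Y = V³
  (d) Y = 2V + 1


Checking option (a) Y = -V²:
  V = 1.851 -> Y = -3.428 ✓
  V = 0.236 -> Y = -0.056 ✓
  V = 1.081 -> Y = -1.169 ✓
All samples match this transformation.

(a) -V²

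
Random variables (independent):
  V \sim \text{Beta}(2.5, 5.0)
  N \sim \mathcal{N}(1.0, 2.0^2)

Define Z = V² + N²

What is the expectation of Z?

E[Z] = E[V²] + E[N²]
E[V²] = Var(V) + E[V]² = 0.026143791 + 0.11111111 = 0.1372549
E[N²] = Var(N) + E[N]² = 4 + 1 = 5
E[Z] = 0.1372549 + 5 = 5.1372549

5.1372549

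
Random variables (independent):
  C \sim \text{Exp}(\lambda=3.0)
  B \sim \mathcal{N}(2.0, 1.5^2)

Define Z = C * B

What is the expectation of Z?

For independent RVs: E[XY] = E[X]*E[Y]
E[C] = 0.33333333
E[B] = 2
E[Z] = 0.33333333 * 2 = 0.66666667

0.66666667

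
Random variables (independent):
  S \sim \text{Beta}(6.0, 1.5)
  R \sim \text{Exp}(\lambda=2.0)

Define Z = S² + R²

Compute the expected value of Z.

E[Z] = E[S²] + E[R²]
E[S²] = Var(S) + E[S]² = 0.018823529 + 0.64 = 0.65882353
E[R²] = Var(R) + E[R]² = 0.25 + 0.25 = 0.5
E[Z] = 0.65882353 + 0.5 = 1.1588235

1.1588235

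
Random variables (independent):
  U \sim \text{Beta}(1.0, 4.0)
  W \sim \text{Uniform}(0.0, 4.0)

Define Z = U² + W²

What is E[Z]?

E[Z] = E[U²] + E[W²]
E[U²] = Var(U) + E[U]² = 0.026666667 + 0.04 = 0.066666667
E[W²] = Var(W) + E[W]² = 1.3333333 + 4 = 5.3333333
E[Z] = 0.066666667 + 5.3333333 = 5.4

5.4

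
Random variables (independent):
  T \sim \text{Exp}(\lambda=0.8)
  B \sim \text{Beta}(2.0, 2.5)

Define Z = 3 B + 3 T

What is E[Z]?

E[Z] = 3*E[T] + 3*E[B]
E[T] = 1.25
E[B] = 0.44444444
E[Z] = 3*1.25 + 3*0.44444444 = 5.0833333

5.0833333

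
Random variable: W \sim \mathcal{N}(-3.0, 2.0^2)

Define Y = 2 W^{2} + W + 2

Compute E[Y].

E[Y] = 2*E[W²] + 1*E[W] + 2
E[W] = -3
E[W²] = Var(W) + (E[W])² = 4 + 9 = 13
E[Y] = 2*13 + 1*(-3) + 2 = 25

25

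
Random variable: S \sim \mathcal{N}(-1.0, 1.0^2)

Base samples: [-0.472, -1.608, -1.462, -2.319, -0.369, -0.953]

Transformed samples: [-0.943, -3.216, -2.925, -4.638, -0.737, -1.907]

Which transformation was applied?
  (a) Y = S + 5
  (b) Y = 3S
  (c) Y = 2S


Checking option (c) Y = 2S:
  S = -0.472 -> Y = -0.943 ✓
  S = -1.608 -> Y = -3.216 ✓
  S = -1.462 -> Y = -2.925 ✓
All samples match this transformation.

(c) 2S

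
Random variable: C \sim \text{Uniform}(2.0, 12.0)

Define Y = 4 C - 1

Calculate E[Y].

For Y = 4C - 1:
E[Y] = 4 * E[C] - 1
E[C] = (2 + 12)/2 = 7
E[Y] = 4 * 7 - 1 = 27

27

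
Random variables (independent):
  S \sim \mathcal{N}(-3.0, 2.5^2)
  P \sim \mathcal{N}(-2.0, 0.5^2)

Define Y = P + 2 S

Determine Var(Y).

For independent RVs: Var(aX + bY) = a²Var(X) + b²Var(Y)
Var(S) = 6.25
Var(P) = 0.25
Var(Y) = 2²*6.25 + 1²*0.25
= 4*6.25 + 1*0.25 = 25.25

25.25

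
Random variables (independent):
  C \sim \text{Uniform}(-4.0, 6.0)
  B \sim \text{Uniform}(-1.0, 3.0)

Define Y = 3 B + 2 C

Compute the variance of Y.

For independent RVs: Var(aX + bY) = a²Var(X) + b²Var(Y)
Var(C) = 8.3333333
Var(B) = 1.3333333
Var(Y) = 2²*8.3333333 + 3²*1.3333333
= 4*8.3333333 + 9*1.3333333 = 45.333333

45.333333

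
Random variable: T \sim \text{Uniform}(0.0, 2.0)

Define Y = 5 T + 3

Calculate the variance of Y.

For Y = aT + b: Var(Y) = a² * Var(T)
Var(T) = (2 - 0)^2/12 = 0.33333333
Var(Y) = 5² * 0.33333333 = 25 * 0.33333333 = 8.3333333

8.3333333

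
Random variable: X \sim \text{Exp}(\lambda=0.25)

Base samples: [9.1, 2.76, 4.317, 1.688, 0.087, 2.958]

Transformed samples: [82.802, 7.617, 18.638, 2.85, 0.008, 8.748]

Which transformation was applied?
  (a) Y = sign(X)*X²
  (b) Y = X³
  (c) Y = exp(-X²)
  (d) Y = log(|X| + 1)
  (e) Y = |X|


Checking option (a) Y = sign(X)*X²:
  X = 9.1 -> Y = 82.802 ✓
  X = 2.76 -> Y = 7.617 ✓
  X = 4.317 -> Y = 18.638 ✓
All samples match this transformation.

(a) sign(X)*X²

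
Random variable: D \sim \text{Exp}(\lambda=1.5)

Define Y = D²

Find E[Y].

Using E[X²] = Var(X) + (E[X])²:
E[D] = 0.66666667
Var(D) = 1/1.5^2 = 0.44444444
E[D²] = 0.44444444 + 0.66666667² = 0.44444444 + 0.44444444 = 0.88888889

0.88888889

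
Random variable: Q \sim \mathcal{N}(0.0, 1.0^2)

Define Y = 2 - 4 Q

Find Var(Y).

For Y = aQ + b: Var(Y) = a² * Var(Q)
Var(Q) = 1.0^2 = 1
Var(Y) = (-4)² * 1 = 16 * 1 = 16

16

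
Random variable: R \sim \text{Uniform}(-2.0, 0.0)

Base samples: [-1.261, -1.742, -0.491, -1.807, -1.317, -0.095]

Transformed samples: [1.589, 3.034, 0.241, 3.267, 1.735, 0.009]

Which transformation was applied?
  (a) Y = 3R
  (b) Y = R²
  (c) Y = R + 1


Checking option (b) Y = R²:
  R = -1.261 -> Y = 1.589 ✓
  R = -1.742 -> Y = 3.034 ✓
  R = -0.491 -> Y = 0.241 ✓
All samples match this transformation.

(b) R²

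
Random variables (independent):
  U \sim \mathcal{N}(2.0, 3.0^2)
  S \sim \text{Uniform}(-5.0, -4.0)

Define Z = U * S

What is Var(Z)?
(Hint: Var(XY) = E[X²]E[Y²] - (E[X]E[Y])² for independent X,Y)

Var(XY) = E[X²]E[Y²] - (E[X]E[Y])²
E[U] = 2, Var(U) = 9
E[S] = -4.5, Var(S) = 0.083333333
E[U²] = 9 + 2² = 13
E[S²] = 0.083333333 + (-4.5)² = 20.333333
Var(Z) = 13*20.333333 - (2*(-4.5))²
= 264.33333 - 81 = 183.33333

183.33333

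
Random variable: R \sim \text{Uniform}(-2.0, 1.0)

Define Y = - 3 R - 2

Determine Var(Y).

For Y = aR + b: Var(Y) = a² * Var(R)
Var(R) = (1 + 2)^2/12 = 0.75
Var(Y) = (-3)² * 0.75 = 9 * 0.75 = 6.75

6.75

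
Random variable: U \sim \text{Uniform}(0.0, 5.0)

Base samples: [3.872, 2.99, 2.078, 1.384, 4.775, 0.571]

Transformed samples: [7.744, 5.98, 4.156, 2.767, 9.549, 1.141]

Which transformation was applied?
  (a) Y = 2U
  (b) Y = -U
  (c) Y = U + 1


Checking option (a) Y = 2U:
  U = 3.872 -> Y = 7.744 ✓
  U = 2.99 -> Y = 5.98 ✓
  U = 2.078 -> Y = 4.156 ✓
All samples match this transformation.

(a) 2U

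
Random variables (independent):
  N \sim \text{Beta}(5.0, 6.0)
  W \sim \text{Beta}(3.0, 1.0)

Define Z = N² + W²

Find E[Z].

E[Z] = E[N²] + E[W²]
E[N²] = Var(N) + E[N]² = 0.020661157 + 0.20661157 = 0.22727273
E[W²] = Var(W) + E[W]² = 0.0375 + 0.5625 = 0.6
E[Z] = 0.22727273 + 0.6 = 0.82727273

0.82727273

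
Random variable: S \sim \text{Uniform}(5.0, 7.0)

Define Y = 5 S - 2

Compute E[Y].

For Y = 5S - 2:
E[Y] = 5 * E[S] - 2
E[S] = (5 + 7)/2 = 6
E[Y] = 5 * 6 - 2 = 28

28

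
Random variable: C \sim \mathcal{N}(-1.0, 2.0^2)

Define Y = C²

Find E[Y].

E[C²] = Var(C) + (E[C])² = 4 + 1 = 5

5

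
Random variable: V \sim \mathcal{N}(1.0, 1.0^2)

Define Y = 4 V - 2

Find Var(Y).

For Y = aV + b: Var(Y) = a² * Var(V)
Var(V) = 1.0^2 = 1
Var(Y) = 4² * 1 = 16 * 1 = 16

16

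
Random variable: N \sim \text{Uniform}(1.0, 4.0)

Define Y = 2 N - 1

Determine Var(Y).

For Y = aN + b: Var(Y) = a² * Var(N)
Var(N) = (4 - 1)^2/12 = 0.75
Var(Y) = 2² * 0.75 = 4 * 0.75 = 3

3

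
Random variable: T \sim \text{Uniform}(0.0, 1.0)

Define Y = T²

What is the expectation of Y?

E[T²] = Var(T) + (E[T])² = 0.083333333 + 0.25 = 0.33333333

0.33333333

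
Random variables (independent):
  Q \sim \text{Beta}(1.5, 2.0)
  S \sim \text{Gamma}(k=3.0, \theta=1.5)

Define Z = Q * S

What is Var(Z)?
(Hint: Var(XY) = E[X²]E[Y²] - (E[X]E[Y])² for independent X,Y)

Var(XY) = E[X²]E[Y²] - (E[X]E[Y])²
E[Q] = 0.42857143, Var(Q) = 0.054421769
E[S] = 4.5, Var(S) = 6.75
E[Q²] = 0.054421769 + 0.42857143² = 0.23809524
E[S²] = 6.75 + 4.5² = 27
Var(Z) = 0.23809524*27 - (0.42857143*4.5)²
= 6.4285714 - 3.7193878 = 2.7091837

2.7091837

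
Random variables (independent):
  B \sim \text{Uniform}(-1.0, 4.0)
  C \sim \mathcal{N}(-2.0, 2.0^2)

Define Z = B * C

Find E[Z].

For independent RVs: E[XY] = E[X]*E[Y]
E[B] = 1.5
E[C] = -2
E[Z] = 1.5 * (-2) = -3

-3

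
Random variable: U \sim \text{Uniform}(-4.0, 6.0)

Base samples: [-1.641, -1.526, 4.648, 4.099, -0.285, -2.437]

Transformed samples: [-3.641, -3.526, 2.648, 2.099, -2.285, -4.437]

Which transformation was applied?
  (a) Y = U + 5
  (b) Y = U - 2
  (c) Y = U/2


Checking option (b) Y = U - 2:
  U = -1.641 -> Y = -3.641 ✓
  U = -1.526 -> Y = -3.526 ✓
  U = 4.648 -> Y = 2.648 ✓
All samples match this transformation.

(b) U - 2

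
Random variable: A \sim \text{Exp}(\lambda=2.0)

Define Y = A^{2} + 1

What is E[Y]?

E[Y] = 1*E[A²] + 1
E[A] = 0.5
E[A²] = Var(A) + (E[A])² = 0.25 + 0.25 = 0.5
E[Y] = 1*0.5 + 1 = 1.5

1.5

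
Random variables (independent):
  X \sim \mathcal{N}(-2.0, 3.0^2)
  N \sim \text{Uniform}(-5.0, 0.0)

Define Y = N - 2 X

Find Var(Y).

For independent RVs: Var(aX + bY) = a²Var(X) + b²Var(Y)
Var(X) = 9
Var(N) = 2.0833333
Var(Y) = (-2)²*9 + 1²*2.0833333
= 4*9 + 1*2.0833333 = 38.083333

38.083333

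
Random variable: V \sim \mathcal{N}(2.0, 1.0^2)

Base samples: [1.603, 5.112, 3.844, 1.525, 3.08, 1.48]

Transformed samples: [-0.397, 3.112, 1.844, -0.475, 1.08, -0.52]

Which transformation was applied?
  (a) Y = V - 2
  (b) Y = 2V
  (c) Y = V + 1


Checking option (a) Y = V - 2:
  V = 1.603 -> Y = -0.397 ✓
  V = 5.112 -> Y = 3.112 ✓
  V = 3.844 -> Y = 1.844 ✓
All samples match this transformation.

(a) V - 2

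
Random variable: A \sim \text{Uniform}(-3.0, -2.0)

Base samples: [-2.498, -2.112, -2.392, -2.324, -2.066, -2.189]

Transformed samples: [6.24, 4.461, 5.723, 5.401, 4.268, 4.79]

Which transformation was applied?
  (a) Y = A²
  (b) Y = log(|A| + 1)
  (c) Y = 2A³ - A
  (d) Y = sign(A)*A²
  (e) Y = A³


Checking option (a) Y = A²:
  A = -2.498 -> Y = 6.24 ✓
  A = -2.112 -> Y = 4.461 ✓
  A = -2.392 -> Y = 5.723 ✓
All samples match this transformation.

(a) A²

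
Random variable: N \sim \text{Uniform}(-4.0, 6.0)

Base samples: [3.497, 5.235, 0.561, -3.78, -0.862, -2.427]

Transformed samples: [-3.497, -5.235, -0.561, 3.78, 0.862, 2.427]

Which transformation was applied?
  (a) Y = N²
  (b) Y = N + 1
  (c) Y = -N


Checking option (c) Y = -N:
  N = 3.497 -> Y = -3.497 ✓
  N = 5.235 -> Y = -5.235 ✓
  N = 0.561 -> Y = -0.561 ✓
All samples match this transformation.

(c) -N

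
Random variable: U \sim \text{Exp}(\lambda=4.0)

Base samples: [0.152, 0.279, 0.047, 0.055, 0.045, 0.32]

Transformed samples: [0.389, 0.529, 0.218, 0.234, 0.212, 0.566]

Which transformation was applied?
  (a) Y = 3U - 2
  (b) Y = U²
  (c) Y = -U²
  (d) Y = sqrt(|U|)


Checking option (d) Y = sqrt(|U|):
  U = 0.152 -> Y = 0.389 ✓
  U = 0.279 -> Y = 0.529 ✓
  U = 0.047 -> Y = 0.218 ✓
All samples match this transformation.

(d) sqrt(|U|)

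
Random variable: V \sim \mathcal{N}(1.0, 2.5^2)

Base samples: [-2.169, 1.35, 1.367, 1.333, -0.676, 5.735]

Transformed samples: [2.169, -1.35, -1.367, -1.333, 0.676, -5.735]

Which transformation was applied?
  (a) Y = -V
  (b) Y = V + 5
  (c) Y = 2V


Checking option (a) Y = -V:
  V = -2.169 -> Y = 2.169 ✓
  V = 1.35 -> Y = -1.35 ✓
  V = 1.367 -> Y = -1.367 ✓
All samples match this transformation.

(a) -V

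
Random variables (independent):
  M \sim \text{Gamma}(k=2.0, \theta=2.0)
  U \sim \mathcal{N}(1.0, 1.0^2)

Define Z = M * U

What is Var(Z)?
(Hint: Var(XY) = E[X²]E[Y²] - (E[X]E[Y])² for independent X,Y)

Var(XY) = E[X²]E[Y²] - (E[X]E[Y])²
E[M] = 4, Var(M) = 8
E[U] = 1, Var(U) = 1
E[M²] = 8 + 4² = 24
E[U²] = 1 + 1² = 2
Var(Z) = 24*2 - (4*1)²
= 48 - 16 = 32

32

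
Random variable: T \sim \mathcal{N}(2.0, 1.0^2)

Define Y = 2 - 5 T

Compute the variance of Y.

For Y = aT + b: Var(Y) = a² * Var(T)
Var(T) = 1.0^2 = 1
Var(Y) = (-5)² * 1 = 25 * 1 = 25

25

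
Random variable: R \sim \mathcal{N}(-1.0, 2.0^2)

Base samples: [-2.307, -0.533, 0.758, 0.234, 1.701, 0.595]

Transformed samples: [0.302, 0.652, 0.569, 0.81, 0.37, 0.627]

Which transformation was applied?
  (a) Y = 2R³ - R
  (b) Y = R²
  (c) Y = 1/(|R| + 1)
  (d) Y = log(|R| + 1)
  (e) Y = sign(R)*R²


Checking option (c) Y = 1/(|R| + 1):
  R = -2.307 -> Y = 0.302 ✓
  R = -0.533 -> Y = 0.652 ✓
  R = 0.758 -> Y = 0.569 ✓
All samples match this transformation.

(c) 1/(|R| + 1)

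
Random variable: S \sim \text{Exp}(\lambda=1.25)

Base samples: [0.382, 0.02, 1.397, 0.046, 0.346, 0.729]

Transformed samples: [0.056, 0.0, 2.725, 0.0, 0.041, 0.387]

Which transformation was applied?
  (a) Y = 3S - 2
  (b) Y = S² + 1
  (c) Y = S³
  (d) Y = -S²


Checking option (c) Y = S³:
  S = 0.382 -> Y = 0.056 ✓
  S = 0.02 -> Y = 0.0 ✓
  S = 1.397 -> Y = 2.725 ✓
All samples match this transformation.

(c) S³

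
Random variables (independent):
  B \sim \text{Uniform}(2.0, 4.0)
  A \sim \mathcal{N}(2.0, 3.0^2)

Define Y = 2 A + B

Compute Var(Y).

For independent RVs: Var(aX + bY) = a²Var(X) + b²Var(Y)
Var(B) = 0.33333333
Var(A) = 9
Var(Y) = 1²*0.33333333 + 2²*9
= 1*0.33333333 + 4*9 = 36.333333

36.333333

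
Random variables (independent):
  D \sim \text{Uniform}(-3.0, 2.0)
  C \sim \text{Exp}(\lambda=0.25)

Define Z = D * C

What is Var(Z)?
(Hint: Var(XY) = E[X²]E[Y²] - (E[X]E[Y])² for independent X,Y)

Var(XY) = E[X²]E[Y²] - (E[X]E[Y])²
E[D] = -0.5, Var(D) = 2.0833333
E[C] = 4, Var(C) = 16
E[D²] = 2.0833333 + (-0.5)² = 2.3333333
E[C²] = 16 + 4² = 32
Var(Z) = 2.3333333*32 - (-0.5*4)²
= 74.666667 - 4 = 70.666667

70.666667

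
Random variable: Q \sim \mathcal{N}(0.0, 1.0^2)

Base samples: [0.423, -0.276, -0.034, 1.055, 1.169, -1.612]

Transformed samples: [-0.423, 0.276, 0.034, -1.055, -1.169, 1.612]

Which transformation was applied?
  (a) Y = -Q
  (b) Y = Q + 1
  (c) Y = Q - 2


Checking option (a) Y = -Q:
  Q = 0.423 -> Y = -0.423 ✓
  Q = -0.276 -> Y = 0.276 ✓
  Q = -0.034 -> Y = 0.034 ✓
All samples match this transformation.

(a) -Q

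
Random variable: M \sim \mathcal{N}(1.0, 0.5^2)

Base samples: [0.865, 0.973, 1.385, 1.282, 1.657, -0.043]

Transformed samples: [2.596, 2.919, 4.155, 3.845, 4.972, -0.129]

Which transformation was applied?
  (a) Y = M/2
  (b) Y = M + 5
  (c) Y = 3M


Checking option (c) Y = 3M:
  M = 0.865 -> Y = 2.596 ✓
  M = 0.973 -> Y = 2.919 ✓
  M = 1.385 -> Y = 4.155 ✓
All samples match this transformation.

(c) 3M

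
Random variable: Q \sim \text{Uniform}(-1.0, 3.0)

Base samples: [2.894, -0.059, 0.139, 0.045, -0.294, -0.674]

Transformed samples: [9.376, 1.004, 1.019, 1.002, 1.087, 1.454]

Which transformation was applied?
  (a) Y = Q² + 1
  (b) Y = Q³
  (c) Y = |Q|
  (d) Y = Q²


Checking option (a) Y = Q² + 1:
  Q = 2.894 -> Y = 9.376 ✓
  Q = -0.059 -> Y = 1.004 ✓
  Q = 0.139 -> Y = 1.019 ✓
All samples match this transformation.

(a) Q² + 1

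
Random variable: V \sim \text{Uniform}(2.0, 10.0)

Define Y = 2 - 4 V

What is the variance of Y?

For Y = aV + b: Var(Y) = a² * Var(V)
Var(V) = (10 - 2)^2/12 = 5.3333333
Var(Y) = (-4)² * 5.3333333 = 16 * 5.3333333 = 85.333333

85.333333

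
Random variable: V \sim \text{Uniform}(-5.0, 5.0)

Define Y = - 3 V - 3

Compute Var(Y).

For Y = aV + b: Var(Y) = a² * Var(V)
Var(V) = (5 + 5)^2/12 = 8.3333333
Var(Y) = (-3)² * 8.3333333 = 9 * 8.3333333 = 75

75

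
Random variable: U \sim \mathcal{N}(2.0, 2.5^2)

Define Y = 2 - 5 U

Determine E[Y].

For Y = -5U + 2:
E[Y] = -5 * E[U] + 2
E[U] = 2.0 = 2
E[Y] = -5 * 2 + 2 = -8

-8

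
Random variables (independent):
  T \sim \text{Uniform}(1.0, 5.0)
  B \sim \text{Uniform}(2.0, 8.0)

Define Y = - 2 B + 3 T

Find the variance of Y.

For independent RVs: Var(aX + bY) = a²Var(X) + b²Var(Y)
Var(T) = 1.3333333
Var(B) = 3
Var(Y) = 3²*1.3333333 + (-2)²*3
= 9*1.3333333 + 4*3 = 24

24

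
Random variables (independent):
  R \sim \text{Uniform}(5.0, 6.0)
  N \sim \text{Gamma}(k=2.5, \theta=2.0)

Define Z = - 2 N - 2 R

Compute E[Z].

E[Z] = -2*E[R] - 2*E[N]
E[R] = 5.5
E[N] = 5
E[Z] = -2*5.5 - 2*5 = -21

-21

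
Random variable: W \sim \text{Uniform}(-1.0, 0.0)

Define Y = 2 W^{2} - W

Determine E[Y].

E[Y] = 2*E[W²] - 1*E[W]
E[W] = -0.5
E[W²] = Var(W) + (E[W])² = 0.083333333 + 0.25 = 0.33333333
E[Y] = 2*0.33333333 - 1*(-0.5) = 1.1666667

1.1666667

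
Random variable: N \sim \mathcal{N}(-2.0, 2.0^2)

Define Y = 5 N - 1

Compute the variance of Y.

For Y = aN + b: Var(Y) = a² * Var(N)
Var(N) = 2.0^2 = 4
Var(Y) = 5² * 4 = 25 * 4 = 100

100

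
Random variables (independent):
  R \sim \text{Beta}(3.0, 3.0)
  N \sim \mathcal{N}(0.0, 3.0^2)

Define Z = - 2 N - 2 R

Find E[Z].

E[Z] = -2*E[R] - 2*E[N]
E[R] = 0.5
E[N] = 0
E[Z] = -2*0.5 - 2*0 = -1

-1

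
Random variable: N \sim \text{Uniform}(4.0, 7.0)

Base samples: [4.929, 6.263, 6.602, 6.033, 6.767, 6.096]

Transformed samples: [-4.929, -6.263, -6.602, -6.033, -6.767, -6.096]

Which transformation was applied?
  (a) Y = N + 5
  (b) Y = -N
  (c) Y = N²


Checking option (b) Y = -N:
  N = 4.929 -> Y = -4.929 ✓
  N = 6.263 -> Y = -6.263 ✓
  N = 6.602 -> Y = -6.602 ✓
All samples match this transformation.

(b) -N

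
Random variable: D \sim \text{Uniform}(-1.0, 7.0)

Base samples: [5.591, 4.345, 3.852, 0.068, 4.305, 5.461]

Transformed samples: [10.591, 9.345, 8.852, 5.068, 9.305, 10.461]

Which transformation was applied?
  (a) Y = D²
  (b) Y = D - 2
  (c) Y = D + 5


Checking option (c) Y = D + 5:
  D = 5.591 -> Y = 10.591 ✓
  D = 4.345 -> Y = 9.345 ✓
  D = 3.852 -> Y = 8.852 ✓
All samples match this transformation.

(c) D + 5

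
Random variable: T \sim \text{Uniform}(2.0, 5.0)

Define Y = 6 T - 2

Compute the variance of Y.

For Y = aT + b: Var(Y) = a² * Var(T)
Var(T) = (5 - 2)^2/12 = 0.75
Var(Y) = 6² * 0.75 = 36 * 0.75 = 27

27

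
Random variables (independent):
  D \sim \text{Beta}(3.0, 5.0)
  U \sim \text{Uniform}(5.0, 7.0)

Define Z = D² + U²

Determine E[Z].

E[Z] = E[D²] + E[U²]
E[D²] = Var(D) + E[D]² = 0.026041667 + 0.140625 = 0.16666667
E[U²] = Var(U) + E[U]² = 0.33333333 + 36 = 36.333333
E[Z] = 0.16666667 + 36.333333 = 36.5

36.5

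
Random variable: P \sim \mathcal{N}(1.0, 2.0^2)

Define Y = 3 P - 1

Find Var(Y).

For Y = aP + b: Var(Y) = a² * Var(P)
Var(P) = 2.0^2 = 4
Var(Y) = 3² * 4 = 9 * 4 = 36

36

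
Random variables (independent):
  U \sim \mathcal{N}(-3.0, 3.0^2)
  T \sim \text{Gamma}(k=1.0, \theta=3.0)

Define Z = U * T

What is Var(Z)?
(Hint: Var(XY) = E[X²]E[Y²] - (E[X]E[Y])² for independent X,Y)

Var(XY) = E[X²]E[Y²] - (E[X]E[Y])²
E[U] = -3, Var(U) = 9
E[T] = 3, Var(T) = 9
E[U²] = 9 + (-3)² = 18
E[T²] = 9 + 3² = 18
Var(Z) = 18*18 - (-3*3)²
= 324 - 81 = 243

243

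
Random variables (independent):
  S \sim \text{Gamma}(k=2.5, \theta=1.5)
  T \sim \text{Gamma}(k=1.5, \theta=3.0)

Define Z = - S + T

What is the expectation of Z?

E[Z] = -1*E[S] + 1*E[T]
E[S] = 3.75
E[T] = 4.5
E[Z] = -1*3.75 + 1*4.5 = 0.75

0.75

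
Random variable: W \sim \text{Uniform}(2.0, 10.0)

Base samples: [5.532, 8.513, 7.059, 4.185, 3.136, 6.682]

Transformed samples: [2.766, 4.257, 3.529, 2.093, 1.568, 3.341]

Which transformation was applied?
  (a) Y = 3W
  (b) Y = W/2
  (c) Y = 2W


Checking option (b) Y = W/2:
  W = 5.532 -> Y = 2.766 ✓
  W = 8.513 -> Y = 4.257 ✓
  W = 7.059 -> Y = 3.529 ✓
All samples match this transformation.

(b) W/2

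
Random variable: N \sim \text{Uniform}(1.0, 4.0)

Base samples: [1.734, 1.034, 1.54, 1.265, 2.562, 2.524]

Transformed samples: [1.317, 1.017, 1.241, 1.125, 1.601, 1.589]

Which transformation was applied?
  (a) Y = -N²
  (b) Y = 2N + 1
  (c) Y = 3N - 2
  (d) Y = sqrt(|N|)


Checking option (d) Y = sqrt(|N|):
  N = 1.734 -> Y = 1.317 ✓
  N = 1.034 -> Y = 1.017 ✓
  N = 1.54 -> Y = 1.241 ✓
All samples match this transformation.

(d) sqrt(|N|)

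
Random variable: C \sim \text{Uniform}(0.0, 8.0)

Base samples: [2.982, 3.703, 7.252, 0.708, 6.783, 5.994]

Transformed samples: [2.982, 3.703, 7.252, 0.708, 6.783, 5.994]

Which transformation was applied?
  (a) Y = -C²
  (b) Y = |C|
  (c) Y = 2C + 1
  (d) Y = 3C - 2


Checking option (b) Y = |C|:
  C = 2.982 -> Y = 2.982 ✓
  C = 3.703 -> Y = 3.703 ✓
  C = 7.252 -> Y = 7.252 ✓
All samples match this transformation.

(b) |C|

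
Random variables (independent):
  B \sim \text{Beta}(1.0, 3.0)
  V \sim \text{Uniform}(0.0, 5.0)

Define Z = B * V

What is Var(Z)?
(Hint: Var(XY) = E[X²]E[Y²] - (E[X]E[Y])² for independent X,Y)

Var(XY) = E[X²]E[Y²] - (E[X]E[Y])²
E[B] = 0.25, Var(B) = 0.0375
E[V] = 2.5, Var(V) = 2.0833333
E[B²] = 0.0375 + 0.25² = 0.1
E[V²] = 2.0833333 + 2.5² = 8.3333333
Var(Z) = 0.1*8.3333333 - (0.25*2.5)²
= 0.83333333 - 0.390625 = 0.44270833

0.44270833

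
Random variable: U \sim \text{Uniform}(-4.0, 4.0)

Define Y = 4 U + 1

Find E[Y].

For Y = 4U + 1:
E[Y] = 4 * E[U] + 1
E[U] = (-4 + 4)/2 = 0
E[Y] = 4 * 0 + 1 = 1

1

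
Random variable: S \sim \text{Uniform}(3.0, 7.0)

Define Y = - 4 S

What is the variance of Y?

For Y = aS + b: Var(Y) = a² * Var(S)
Var(S) = (7 - 3)^2/12 = 1.3333333
Var(Y) = (-4)² * 1.3333333 = 16 * 1.3333333 = 21.333333

21.333333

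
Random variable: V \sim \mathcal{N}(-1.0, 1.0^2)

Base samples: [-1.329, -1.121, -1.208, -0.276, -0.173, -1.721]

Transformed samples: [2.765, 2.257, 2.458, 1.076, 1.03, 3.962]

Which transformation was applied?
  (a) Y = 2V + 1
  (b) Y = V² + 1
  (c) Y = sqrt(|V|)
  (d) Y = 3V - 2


Checking option (b) Y = V² + 1:
  V = -1.329 -> Y = 2.765 ✓
  V = -1.121 -> Y = 2.257 ✓
  V = -1.208 -> Y = 2.458 ✓
All samples match this transformation.

(b) V² + 1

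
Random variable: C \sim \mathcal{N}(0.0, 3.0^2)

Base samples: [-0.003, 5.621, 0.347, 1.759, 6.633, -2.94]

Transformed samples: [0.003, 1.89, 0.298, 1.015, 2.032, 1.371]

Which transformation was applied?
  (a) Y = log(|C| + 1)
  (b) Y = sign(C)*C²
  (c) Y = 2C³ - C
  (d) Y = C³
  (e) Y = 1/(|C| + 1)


Checking option (a) Y = log(|C| + 1):
  C = -0.003 -> Y = 0.003 ✓
  C = 5.621 -> Y = 1.89 ✓
  C = 0.347 -> Y = 0.298 ✓
All samples match this transformation.

(a) log(|C| + 1)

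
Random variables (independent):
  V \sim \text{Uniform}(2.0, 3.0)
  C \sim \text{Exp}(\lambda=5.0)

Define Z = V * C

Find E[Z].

For independent RVs: E[XY] = E[X]*E[Y]
E[V] = 2.5
E[C] = 0.2
E[Z] = 2.5 * 0.2 = 0.5

0.5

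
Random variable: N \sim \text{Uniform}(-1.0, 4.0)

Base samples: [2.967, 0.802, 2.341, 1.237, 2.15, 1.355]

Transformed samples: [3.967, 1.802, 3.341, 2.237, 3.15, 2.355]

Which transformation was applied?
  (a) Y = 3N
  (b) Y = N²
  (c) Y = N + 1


Checking option (c) Y = N + 1:
  N = 2.967 -> Y = 3.967 ✓
  N = 0.802 -> Y = 1.802 ✓
  N = 2.341 -> Y = 3.341 ✓
All samples match this transformation.

(c) N + 1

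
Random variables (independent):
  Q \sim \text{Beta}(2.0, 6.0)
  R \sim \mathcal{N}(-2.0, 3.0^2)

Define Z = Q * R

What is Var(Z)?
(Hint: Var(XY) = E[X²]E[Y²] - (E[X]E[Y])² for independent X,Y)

Var(XY) = E[X²]E[Y²] - (E[X]E[Y])²
E[Q] = 0.25, Var(Q) = 0.020833333
E[R] = -2, Var(R) = 9
E[Q²] = 0.020833333 + 0.25² = 0.083333333
E[R²] = 9 + (-2)² = 13
Var(Z) = 0.083333333*13 - (0.25*(-2))²
= 1.0833333 - 0.25 = 0.83333333

0.83333333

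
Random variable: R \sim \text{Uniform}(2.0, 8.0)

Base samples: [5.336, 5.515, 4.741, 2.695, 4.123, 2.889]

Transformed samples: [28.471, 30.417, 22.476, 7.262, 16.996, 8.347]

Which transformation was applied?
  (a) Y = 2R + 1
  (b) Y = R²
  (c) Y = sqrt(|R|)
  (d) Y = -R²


Checking option (b) Y = R²:
  R = 5.336 -> Y = 28.471 ✓
  R = 5.515 -> Y = 30.417 ✓
  R = 4.741 -> Y = 22.476 ✓
All samples match this transformation.

(b) R²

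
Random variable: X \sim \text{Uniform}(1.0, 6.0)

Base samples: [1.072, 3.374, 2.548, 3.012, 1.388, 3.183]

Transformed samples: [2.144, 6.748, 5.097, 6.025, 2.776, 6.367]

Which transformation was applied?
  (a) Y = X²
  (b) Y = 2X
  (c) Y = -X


Checking option (b) Y = 2X:
  X = 1.072 -> Y = 2.144 ✓
  X = 3.374 -> Y = 6.748 ✓
  X = 2.548 -> Y = 5.097 ✓
All samples match this transformation.

(b) 2X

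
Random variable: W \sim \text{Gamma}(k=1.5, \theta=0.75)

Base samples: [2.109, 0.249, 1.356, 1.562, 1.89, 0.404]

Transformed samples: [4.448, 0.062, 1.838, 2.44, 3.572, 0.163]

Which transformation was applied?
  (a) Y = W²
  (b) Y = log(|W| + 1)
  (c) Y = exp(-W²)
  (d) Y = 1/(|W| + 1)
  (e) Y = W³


Checking option (a) Y = W²:
  W = 2.109 -> Y = 4.448 ✓
  W = 0.249 -> Y = 0.062 ✓
  W = 1.356 -> Y = 1.838 ✓
All samples match this transformation.

(a) W²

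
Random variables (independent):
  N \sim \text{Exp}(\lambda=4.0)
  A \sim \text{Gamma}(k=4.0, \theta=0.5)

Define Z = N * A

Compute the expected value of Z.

For independent RVs: E[XY] = E[X]*E[Y]
E[N] = 0.25
E[A] = 2
E[Z] = 0.25 * 2 = 0.5

0.5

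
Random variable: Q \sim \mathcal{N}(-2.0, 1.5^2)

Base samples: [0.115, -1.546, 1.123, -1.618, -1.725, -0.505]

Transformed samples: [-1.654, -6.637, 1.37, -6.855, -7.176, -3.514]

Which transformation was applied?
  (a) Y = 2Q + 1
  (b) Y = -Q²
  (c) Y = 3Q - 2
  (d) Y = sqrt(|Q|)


Checking option (c) Y = 3Q - 2:
  Q = 0.115 -> Y = -1.654 ✓
  Q = -1.546 -> Y = -6.637 ✓
  Q = 1.123 -> Y = 1.37 ✓
All samples match this transformation.

(c) 3Q - 2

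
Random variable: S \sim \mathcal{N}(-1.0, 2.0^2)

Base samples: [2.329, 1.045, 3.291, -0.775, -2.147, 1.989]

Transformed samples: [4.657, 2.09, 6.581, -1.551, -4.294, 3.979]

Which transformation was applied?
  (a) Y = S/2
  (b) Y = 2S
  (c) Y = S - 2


Checking option (b) Y = 2S:
  S = 2.329 -> Y = 4.657 ✓
  S = 1.045 -> Y = 2.09 ✓
  S = 3.291 -> Y = 6.581 ✓
All samples match this transformation.

(b) 2S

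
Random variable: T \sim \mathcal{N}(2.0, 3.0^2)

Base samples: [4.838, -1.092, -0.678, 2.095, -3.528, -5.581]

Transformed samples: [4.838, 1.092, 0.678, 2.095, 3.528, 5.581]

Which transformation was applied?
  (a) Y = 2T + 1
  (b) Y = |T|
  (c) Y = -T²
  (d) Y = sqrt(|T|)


Checking option (b) Y = |T|:
  T = 4.838 -> Y = 4.838 ✓
  T = -1.092 -> Y = 1.092 ✓
  T = -0.678 -> Y = 0.678 ✓
All samples match this transformation.

(b) |T|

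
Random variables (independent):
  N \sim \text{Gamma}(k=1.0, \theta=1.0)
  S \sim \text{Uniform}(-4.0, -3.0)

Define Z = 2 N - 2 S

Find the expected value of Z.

E[Z] = 2*E[N] - 2*E[S]
E[N] = 1
E[S] = -3.5
E[Z] = 2*1 - 2*(-3.5) = 9

9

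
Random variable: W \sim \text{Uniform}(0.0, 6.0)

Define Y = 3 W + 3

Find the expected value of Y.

For Y = 3W + 3:
E[Y] = 3 * E[W] + 3
E[W] = (0 + 6)/2 = 3
E[Y] = 3 * 3 + 3 = 12

12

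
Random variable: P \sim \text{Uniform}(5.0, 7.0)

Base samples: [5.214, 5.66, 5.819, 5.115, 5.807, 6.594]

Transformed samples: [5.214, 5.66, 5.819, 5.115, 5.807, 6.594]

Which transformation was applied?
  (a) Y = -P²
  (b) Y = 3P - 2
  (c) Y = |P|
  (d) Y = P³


Checking option (c) Y = |P|:
  P = 5.214 -> Y = 5.214 ✓
  P = 5.66 -> Y = 5.66 ✓
  P = 5.819 -> Y = 5.819 ✓
All samples match this transformation.

(c) |P|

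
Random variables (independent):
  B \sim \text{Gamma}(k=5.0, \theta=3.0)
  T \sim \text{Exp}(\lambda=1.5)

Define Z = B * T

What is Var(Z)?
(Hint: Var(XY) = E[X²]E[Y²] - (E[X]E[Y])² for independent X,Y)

Var(XY) = E[X²]E[Y²] - (E[X]E[Y])²
E[B] = 15, Var(B) = 45
E[T] = 0.66666667, Var(T) = 0.44444444
E[B²] = 45 + 15² = 270
E[T²] = 0.44444444 + 0.66666667² = 0.88888889
Var(Z) = 270*0.88888889 - (15*0.66666667)²
= 240 - 100 = 140

140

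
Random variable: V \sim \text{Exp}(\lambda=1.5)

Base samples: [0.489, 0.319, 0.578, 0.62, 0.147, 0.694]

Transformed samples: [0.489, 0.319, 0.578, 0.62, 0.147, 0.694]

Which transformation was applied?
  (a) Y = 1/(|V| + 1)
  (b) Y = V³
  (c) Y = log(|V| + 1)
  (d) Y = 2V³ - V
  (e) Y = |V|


Checking option (e) Y = |V|:
  V = 0.489 -> Y = 0.489 ✓
  V = 0.319 -> Y = 0.319 ✓
  V = 0.578 -> Y = 0.578 ✓
All samples match this transformation.

(e) |V|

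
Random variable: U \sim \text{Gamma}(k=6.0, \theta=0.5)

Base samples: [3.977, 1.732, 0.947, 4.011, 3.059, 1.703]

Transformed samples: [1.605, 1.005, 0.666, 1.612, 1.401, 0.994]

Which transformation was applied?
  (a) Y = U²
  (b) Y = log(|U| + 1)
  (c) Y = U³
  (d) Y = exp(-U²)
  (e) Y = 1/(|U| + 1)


Checking option (b) Y = log(|U| + 1):
  U = 3.977 -> Y = 1.605 ✓
  U = 1.732 -> Y = 1.005 ✓
  U = 0.947 -> Y = 0.666 ✓
All samples match this transformation.

(b) log(|U| + 1)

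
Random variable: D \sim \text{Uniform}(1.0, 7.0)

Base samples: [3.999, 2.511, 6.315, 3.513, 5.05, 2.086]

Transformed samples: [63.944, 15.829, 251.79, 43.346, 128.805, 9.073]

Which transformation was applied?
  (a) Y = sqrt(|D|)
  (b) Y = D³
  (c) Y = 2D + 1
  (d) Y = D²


Checking option (b) Y = D³:
  D = 3.999 -> Y = 63.944 ✓
  D = 2.511 -> Y = 15.829 ✓
  D = 6.315 -> Y = 251.79 ✓
All samples match this transformation.

(b) D³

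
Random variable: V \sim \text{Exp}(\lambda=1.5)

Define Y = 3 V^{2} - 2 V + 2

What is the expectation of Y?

E[Y] = 3*E[V²] - 2*E[V] + 2
E[V] = 0.66666667
E[V²] = Var(V) + (E[V])² = 0.44444444 + 0.44444444 = 0.88888889
E[Y] = 3*0.88888889 - 2*0.66666667 + 2 = 3.3333333

3.3333333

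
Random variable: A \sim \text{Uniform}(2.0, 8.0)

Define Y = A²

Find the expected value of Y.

E[A²] = Var(A) + (E[A])² = 3 + 25 = 28

28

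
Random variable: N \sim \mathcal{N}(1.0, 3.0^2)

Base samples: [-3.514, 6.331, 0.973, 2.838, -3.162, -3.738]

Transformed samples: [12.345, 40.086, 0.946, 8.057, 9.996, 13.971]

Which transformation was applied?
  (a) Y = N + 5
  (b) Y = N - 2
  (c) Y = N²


Checking option (c) Y = N²:
  N = -3.514 -> Y = 12.345 ✓
  N = 6.331 -> Y = 40.086 ✓
  N = 0.973 -> Y = 0.946 ✓
All samples match this transformation.

(c) N²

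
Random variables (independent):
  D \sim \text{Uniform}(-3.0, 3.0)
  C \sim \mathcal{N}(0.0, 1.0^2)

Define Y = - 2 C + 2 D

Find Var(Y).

For independent RVs: Var(aX + bY) = a²Var(X) + b²Var(Y)
Var(D) = 3
Var(C) = 1
Var(Y) = 2²*3 + (-2)²*1
= 4*3 + 4*1 = 16

16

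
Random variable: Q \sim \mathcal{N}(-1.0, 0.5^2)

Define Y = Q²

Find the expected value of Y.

Using E[X²] = Var(X) + (E[X])²:
E[Q] = -1
Var(Q) = 0.5^2 = 0.25
E[Q²] = 0.25 + (-1)² = 0.25 + 1 = 1.25

1.25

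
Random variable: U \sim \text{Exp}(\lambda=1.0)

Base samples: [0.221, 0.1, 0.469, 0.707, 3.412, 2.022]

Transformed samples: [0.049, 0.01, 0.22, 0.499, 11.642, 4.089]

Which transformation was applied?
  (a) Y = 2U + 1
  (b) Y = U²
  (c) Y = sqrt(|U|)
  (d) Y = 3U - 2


Checking option (b) Y = U²:
  U = 0.221 -> Y = 0.049 ✓
  U = 0.1 -> Y = 0.01 ✓
  U = 0.469 -> Y = 0.22 ✓
All samples match this transformation.

(b) U²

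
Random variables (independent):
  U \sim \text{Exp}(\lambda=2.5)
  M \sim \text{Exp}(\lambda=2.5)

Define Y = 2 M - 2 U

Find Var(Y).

For independent RVs: Var(aX + bY) = a²Var(X) + b²Var(Y)
Var(U) = 0.16
Var(M) = 0.16
Var(Y) = (-2)²*0.16 + 2²*0.16
= 4*0.16 + 4*0.16 = 1.28

1.28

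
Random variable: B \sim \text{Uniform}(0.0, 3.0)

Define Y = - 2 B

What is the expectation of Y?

For Y = -2B:
E[Y] = -2 * E[B]
E[B] = (0 + 3)/2 = 1.5
E[Y] = -2 * 1.5 = -3

-3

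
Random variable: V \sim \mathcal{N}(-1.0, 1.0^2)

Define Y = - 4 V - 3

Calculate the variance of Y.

For Y = aV + b: Var(Y) = a² * Var(V)
Var(V) = 1.0^2 = 1
Var(Y) = (-4)² * 1 = 16 * 1 = 16

16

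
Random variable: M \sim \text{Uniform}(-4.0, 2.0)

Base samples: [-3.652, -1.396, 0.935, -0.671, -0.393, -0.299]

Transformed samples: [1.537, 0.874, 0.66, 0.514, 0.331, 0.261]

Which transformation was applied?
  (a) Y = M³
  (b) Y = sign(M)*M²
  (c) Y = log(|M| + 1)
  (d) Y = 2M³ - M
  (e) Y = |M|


Checking option (c) Y = log(|M| + 1):
  M = -3.652 -> Y = 1.537 ✓
  M = -1.396 -> Y = 0.874 ✓
  M = 0.935 -> Y = 0.66 ✓
All samples match this transformation.

(c) log(|M| + 1)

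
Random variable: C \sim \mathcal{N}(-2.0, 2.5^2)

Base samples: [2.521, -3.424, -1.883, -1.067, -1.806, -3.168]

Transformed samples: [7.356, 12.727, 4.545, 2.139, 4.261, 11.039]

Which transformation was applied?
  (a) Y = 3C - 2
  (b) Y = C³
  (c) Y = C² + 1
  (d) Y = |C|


Checking option (c) Y = C² + 1:
  C = 2.521 -> Y = 7.356 ✓
  C = -3.424 -> Y = 12.727 ✓
  C = -1.883 -> Y = 4.545 ✓
All samples match this transformation.

(c) C² + 1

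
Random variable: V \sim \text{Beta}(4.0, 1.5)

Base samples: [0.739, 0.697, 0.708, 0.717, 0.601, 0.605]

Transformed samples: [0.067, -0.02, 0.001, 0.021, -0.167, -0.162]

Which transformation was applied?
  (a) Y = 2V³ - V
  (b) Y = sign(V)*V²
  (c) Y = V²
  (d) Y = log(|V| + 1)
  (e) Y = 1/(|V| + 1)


Checking option (a) Y = 2V³ - V:
  V = 0.739 -> Y = 0.067 ✓
  V = 0.697 -> Y = -0.02 ✓
  V = 0.708 -> Y = 0.001 ✓
All samples match this transformation.

(a) 2V³ - V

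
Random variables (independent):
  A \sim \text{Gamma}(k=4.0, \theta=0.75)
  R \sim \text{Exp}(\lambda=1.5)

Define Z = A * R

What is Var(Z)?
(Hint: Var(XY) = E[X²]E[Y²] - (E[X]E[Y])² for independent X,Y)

Var(XY) = E[X²]E[Y²] - (E[X]E[Y])²
E[A] = 3, Var(A) = 2.25
E[R] = 0.66666667, Var(R) = 0.44444444
E[A²] = 2.25 + 3² = 11.25
E[R²] = 0.44444444 + 0.66666667² = 0.88888889
Var(Z) = 11.25*0.88888889 - (3*0.66666667)²
= 10 - 4 = 6

6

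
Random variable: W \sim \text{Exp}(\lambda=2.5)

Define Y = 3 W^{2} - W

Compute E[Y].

E[Y] = 3*E[W²] - 1*E[W]
E[W] = 0.4
E[W²] = Var(W) + (E[W])² = 0.16 + 0.16 = 0.32
E[Y] = 3*0.32 - 1*0.4 = 0.56

0.56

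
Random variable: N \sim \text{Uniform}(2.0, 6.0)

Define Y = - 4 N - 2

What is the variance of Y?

For Y = aN + b: Var(Y) = a² * Var(N)
Var(N) = (6 - 2)^2/12 = 1.3333333
Var(Y) = (-4)² * 1.3333333 = 16 * 1.3333333 = 21.333333

21.333333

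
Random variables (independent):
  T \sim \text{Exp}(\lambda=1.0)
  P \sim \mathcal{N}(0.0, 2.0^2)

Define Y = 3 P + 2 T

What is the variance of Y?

For independent RVs: Var(aX + bY) = a²Var(X) + b²Var(Y)
Var(T) = 1
Var(P) = 4
Var(Y) = 2²*1 + 3²*4
= 4*1 + 9*4 = 40

40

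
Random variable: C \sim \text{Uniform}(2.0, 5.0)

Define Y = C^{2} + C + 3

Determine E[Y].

E[Y] = 1*E[C²] + 1*E[C] + 3
E[C] = 3.5
E[C²] = Var(C) + (E[C])² = 0.75 + 12.25 = 13
E[Y] = 1*13 + 1*3.5 + 3 = 19.5

19.5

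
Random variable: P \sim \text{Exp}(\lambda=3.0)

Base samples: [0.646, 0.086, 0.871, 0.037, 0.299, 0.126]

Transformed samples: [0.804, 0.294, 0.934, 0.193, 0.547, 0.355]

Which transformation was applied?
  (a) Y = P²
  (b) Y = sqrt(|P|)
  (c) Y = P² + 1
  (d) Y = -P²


Checking option (b) Y = sqrt(|P|):
  P = 0.646 -> Y = 0.804 ✓
  P = 0.086 -> Y = 0.294 ✓
  P = 0.871 -> Y = 0.934 ✓
All samples match this transformation.

(b) sqrt(|P|)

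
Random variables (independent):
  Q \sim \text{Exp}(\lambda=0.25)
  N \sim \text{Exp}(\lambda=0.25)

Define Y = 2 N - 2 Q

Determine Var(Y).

For independent RVs: Var(aX + bY) = a²Var(X) + b²Var(Y)
Var(Q) = 16
Var(N) = 16
Var(Y) = (-2)²*16 + 2²*16
= 4*16 + 4*16 = 128

128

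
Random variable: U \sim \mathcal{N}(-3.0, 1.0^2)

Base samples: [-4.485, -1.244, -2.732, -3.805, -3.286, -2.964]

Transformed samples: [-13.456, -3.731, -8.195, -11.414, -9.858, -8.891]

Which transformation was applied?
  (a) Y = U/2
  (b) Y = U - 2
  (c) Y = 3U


Checking option (c) Y = 3U:
  U = -4.485 -> Y = -13.456 ✓
  U = -1.244 -> Y = -3.731 ✓
  U = -2.732 -> Y = -8.195 ✓
All samples match this transformation.

(c) 3U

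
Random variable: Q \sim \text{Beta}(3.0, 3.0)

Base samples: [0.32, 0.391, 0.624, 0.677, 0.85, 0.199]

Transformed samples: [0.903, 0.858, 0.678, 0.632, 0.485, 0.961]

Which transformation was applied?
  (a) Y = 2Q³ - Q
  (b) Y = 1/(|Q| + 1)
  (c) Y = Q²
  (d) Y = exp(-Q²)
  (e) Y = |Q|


Checking option (d) Y = exp(-Q²):
  Q = 0.32 -> Y = 0.903 ✓
  Q = 0.391 -> Y = 0.858 ✓
  Q = 0.624 -> Y = 0.678 ✓
All samples match this transformation.

(d) exp(-Q²)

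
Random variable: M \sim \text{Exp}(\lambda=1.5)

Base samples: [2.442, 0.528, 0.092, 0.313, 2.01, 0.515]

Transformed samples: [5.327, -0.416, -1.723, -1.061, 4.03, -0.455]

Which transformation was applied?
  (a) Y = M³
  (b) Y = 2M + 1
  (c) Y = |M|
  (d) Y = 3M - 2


Checking option (d) Y = 3M - 2:
  M = 2.442 -> Y = 5.327 ✓
  M = 0.528 -> Y = -0.416 ✓
  M = 0.092 -> Y = -1.723 ✓
All samples match this transformation.

(d) 3M - 2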